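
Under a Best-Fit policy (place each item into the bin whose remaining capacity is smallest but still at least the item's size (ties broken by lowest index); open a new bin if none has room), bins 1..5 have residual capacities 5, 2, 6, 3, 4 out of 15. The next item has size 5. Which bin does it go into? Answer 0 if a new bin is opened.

1

Bins with room: bin 1 (5), bin 3 (6).
Tightest fit is bin 1 with 5 free.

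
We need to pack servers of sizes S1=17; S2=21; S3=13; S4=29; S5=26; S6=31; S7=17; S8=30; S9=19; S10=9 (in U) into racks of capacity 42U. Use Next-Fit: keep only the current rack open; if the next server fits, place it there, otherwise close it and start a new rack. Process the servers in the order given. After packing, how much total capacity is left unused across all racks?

Put S1 (17U) in rack 1; 25U remain.
Put S2 (21U) in rack 1; 4U remain.
Put S3 (13U) in rack 2; 29U remain.
Put S4 (29U) in rack 2; 0U remain.
Put S5 (26U) in rack 3; 16U remain.
Put S6 (31U) in rack 4; 11U remain.
Put S7 (17U) in rack 5; 25U remain.
Put S8 (30U) in rack 6; 12U remain.
Put S9 (19U) in rack 7; 23U remain.
Put S10 (9U) in rack 7; 14U remain.
7 racks × 42U = 294U; used 212U; unused 82U.

82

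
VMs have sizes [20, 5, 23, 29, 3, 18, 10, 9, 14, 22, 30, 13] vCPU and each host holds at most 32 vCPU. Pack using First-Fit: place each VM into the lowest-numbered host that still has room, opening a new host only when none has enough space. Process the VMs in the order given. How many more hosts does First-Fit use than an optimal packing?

0

First-Fit: [20,5,3] [23,9] [29] [18,10] [14,13] [22] [30] → 7 hosts.
Total size 196 vCPU; any packing needs at least ⌈196/32⌉ = 7 hosts.
So 7 is already optimal.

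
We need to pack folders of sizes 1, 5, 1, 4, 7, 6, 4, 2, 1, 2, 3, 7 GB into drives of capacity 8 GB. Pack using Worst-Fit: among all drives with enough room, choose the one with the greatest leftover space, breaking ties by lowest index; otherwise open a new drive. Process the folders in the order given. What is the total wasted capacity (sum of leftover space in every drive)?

5

1 GB → drive 1 (remaining 7 GB)
5 GB → drive 1 (remaining 2 GB)
1 GB → drive 1 (remaining 1 GB)
4 GB → drive 2 (remaining 4 GB)
7 GB → drive 3 (remaining 1 GB)
6 GB → drive 4 (remaining 2 GB)
4 GB → drive 2 (remaining 0 GB)
2 GB → drive 4 (remaining 0 GB)
1 GB → drive 1 (remaining 0 GB)
2 GB → drive 5 (remaining 6 GB)
3 GB → drive 5 (remaining 3 GB)
7 GB → drive 6 (remaining 1 GB)
6 drives × 8 GB = 48 GB; used 43 GB; unused 5 GB.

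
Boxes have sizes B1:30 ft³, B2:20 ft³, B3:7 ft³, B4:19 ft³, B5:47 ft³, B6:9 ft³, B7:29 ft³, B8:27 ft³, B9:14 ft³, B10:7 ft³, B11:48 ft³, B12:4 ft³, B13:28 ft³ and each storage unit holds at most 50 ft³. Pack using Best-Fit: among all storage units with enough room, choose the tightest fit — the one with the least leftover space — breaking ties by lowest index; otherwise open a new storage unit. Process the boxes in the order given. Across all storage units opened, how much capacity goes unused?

61

Put B1 (30 ft³) in storage unit 1; 20 ft³ remain.
Put B2 (20 ft³) in storage unit 1; 0 ft³ remain.
Put B3 (7 ft³) in storage unit 2; 43 ft³ remain.
Put B4 (19 ft³) in storage unit 2; 24 ft³ remain.
Put B5 (47 ft³) in storage unit 3; 3 ft³ remain.
Put B6 (9 ft³) in storage unit 2; 15 ft³ remain.
Put B7 (29 ft³) in storage unit 4; 21 ft³ remain.
Put B8 (27 ft³) in storage unit 5; 23 ft³ remain.
Put B9 (14 ft³) in storage unit 2; 1 ft³ remain.
Put B10 (7 ft³) in storage unit 4; 14 ft³ remain.
Put B11 (48 ft³) in storage unit 6; 2 ft³ remain.
Put B12 (4 ft³) in storage unit 4; 10 ft³ remain.
Put B13 (28 ft³) in storage unit 7; 22 ft³ remain.
7 storage units × 50 ft³ = 350 ft³; used 289 ft³; unused 61 ft³.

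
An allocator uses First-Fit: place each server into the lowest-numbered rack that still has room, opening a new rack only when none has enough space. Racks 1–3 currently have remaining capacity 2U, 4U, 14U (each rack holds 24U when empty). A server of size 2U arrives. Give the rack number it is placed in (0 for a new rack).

Racks with room: rack 1 (2U), rack 2 (4U), rack 3 (14U).
The first with room is rack 1.

1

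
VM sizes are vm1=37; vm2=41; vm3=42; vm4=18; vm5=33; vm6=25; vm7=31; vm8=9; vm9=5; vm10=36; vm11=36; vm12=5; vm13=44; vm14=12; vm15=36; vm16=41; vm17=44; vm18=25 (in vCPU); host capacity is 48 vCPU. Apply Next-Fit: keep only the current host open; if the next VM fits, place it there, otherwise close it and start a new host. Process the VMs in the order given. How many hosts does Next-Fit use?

Put vm1 (37 vCPU) in host 1; 11 vCPU remain.
Put vm2 (41 vCPU) in host 2; 7 vCPU remain.
Put vm3 (42 vCPU) in host 3; 6 vCPU remain.
Put vm4 (18 vCPU) in host 4; 30 vCPU remain.
Put vm5 (33 vCPU) in host 5; 15 vCPU remain.
Put vm6 (25 vCPU) in host 6; 23 vCPU remain.
Put vm7 (31 vCPU) in host 7; 17 vCPU remain.
Put vm8 (9 vCPU) in host 7; 8 vCPU remain.
Put vm9 (5 vCPU) in host 7; 3 vCPU remain.
Put vm10 (36 vCPU) in host 8; 12 vCPU remain.
Put vm11 (36 vCPU) in host 9; 12 vCPU remain.
Put vm12 (5 vCPU) in host 9; 7 vCPU remain.
Put vm13 (44 vCPU) in host 10; 4 vCPU remain.
Put vm14 (12 vCPU) in host 11; 36 vCPU remain.
Put vm15 (36 vCPU) in host 11; 0 vCPU remain.
Put vm16 (41 vCPU) in host 12; 7 vCPU remain.
Put vm17 (44 vCPU) in host 13; 4 vCPU remain.
Put vm18 (25 vCPU) in host 14; 23 vCPU remain.

14 hosts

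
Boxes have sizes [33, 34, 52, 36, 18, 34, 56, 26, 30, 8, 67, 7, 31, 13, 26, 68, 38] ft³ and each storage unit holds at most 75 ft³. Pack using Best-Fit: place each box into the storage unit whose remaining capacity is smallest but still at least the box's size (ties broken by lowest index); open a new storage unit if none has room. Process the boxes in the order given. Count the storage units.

storage unit 1: place 33 ft³, 42 ft³ left
storage unit 1: place 34 ft³, 8 ft³ left
storage unit 2: place 52 ft³, 23 ft³ left
storage unit 3: place 36 ft³, 39 ft³ left
storage unit 2: place 18 ft³, 5 ft³ left
storage unit 3: place 34 ft³, 5 ft³ left
storage unit 4: place 56 ft³, 19 ft³ left
storage unit 5: place 26 ft³, 49 ft³ left
storage unit 5: place 30 ft³, 19 ft³ left
storage unit 1: place 8 ft³, 0 ft³ left
storage unit 6: place 67 ft³, 8 ft³ left
storage unit 6: place 7 ft³, 1 ft³ left
storage unit 7: place 31 ft³, 44 ft³ left
storage unit 4: place 13 ft³, 6 ft³ left
storage unit 7: place 26 ft³, 18 ft³ left
storage unit 8: place 68 ft³, 7 ft³ left
storage unit 9: place 38 ft³, 37 ft³ left
Final storage units: [33,34,8] [52,18] [36,34] [56,13] [26,30] [67,7] [31,26] [68] [38].

9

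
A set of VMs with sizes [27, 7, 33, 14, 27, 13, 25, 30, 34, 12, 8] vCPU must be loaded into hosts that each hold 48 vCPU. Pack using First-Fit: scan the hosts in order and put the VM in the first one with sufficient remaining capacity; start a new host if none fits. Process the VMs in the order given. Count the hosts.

27 vCPU → host 1 (remaining 21 vCPU)
7 vCPU → host 1 (remaining 14 vCPU)
33 vCPU → host 2 (remaining 15 vCPU)
14 vCPU → host 1 (remaining 0 vCPU)
27 vCPU → host 3 (remaining 21 vCPU)
13 vCPU → host 2 (remaining 2 vCPU)
25 vCPU → host 4 (remaining 23 vCPU)
30 vCPU → host 5 (remaining 18 vCPU)
34 vCPU → host 6 (remaining 14 vCPU)
12 vCPU → host 3 (remaining 9 vCPU)
8 vCPU → host 3 (remaining 1 vCPU)

6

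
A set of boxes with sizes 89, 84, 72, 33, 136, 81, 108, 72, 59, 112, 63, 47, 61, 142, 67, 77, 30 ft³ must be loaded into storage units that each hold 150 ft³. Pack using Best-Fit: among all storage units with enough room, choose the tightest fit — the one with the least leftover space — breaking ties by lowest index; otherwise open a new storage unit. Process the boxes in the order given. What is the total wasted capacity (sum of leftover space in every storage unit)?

storage unit 1: place 89 ft³, 61 ft³ left
storage unit 2: place 84 ft³, 66 ft³ left
storage unit 3: place 72 ft³, 78 ft³ left
storage unit 1: place 33 ft³, 28 ft³ left
storage unit 4: place 136 ft³, 14 ft³ left
storage unit 5: place 81 ft³, 69 ft³ left
storage unit 6: place 108 ft³, 42 ft³ left
storage unit 3: place 72 ft³, 6 ft³ left
storage unit 2: place 59 ft³, 7 ft³ left
storage unit 7: place 112 ft³, 38 ft³ left
storage unit 5: place 63 ft³, 6 ft³ left
storage unit 8: place 47 ft³, 103 ft³ left
storage unit 8: place 61 ft³, 42 ft³ left
storage unit 9: place 142 ft³, 8 ft³ left
storage unit 10: place 67 ft³, 83 ft³ left
storage unit 10: place 77 ft³, 6 ft³ left
storage unit 7: place 30 ft³, 8 ft³ left
10 storage units × 150 ft³ = 1500 ft³; used 1333 ft³; unused 167 ft³.

167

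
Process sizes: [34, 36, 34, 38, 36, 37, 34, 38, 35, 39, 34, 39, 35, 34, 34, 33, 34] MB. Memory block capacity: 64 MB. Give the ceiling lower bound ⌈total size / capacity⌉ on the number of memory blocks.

10 memory blocks

Total size = 34 + 36 + 34 + 38 + 36 + 37 + 34 + 38 + 35 + 39 + 34 + 39 + 35 + 34 + 34 + 33 + 34 = 604 MB.
⌈604 / 64⌉ = 10.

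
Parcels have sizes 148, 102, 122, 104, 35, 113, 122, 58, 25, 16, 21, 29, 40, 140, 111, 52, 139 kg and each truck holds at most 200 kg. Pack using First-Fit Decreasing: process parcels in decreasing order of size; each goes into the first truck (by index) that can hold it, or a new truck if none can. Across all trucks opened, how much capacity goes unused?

Sorted descending: 148, 140, 139, 122, 122, 113, 111, 104, 102, 58, 52, 40, 35, 29, 25, 21, 16.
148 kg → truck 1 (remaining 52 kg)
140 kg → truck 2 (remaining 60 kg)
139 kg → truck 3 (remaining 61 kg)
122 kg → truck 4 (remaining 78 kg)
122 kg → truck 5 (remaining 78 kg)
113 kg → truck 6 (remaining 87 kg)
111 kg → truck 7 (remaining 89 kg)
104 kg → truck 8 (remaining 96 kg)
102 kg → truck 9 (remaining 98 kg)
58 kg → truck 2 (remaining 2 kg)
52 kg → truck 1 (remaining 0 kg)
40 kg → truck 3 (remaining 21 kg)
35 kg → truck 4 (remaining 43 kg)
29 kg → truck 4 (remaining 14 kg)
25 kg → truck 5 (remaining 53 kg)
21 kg → truck 3 (remaining 0 kg)
16 kg → truck 5 (remaining 37 kg)
9 trucks × 200 kg = 1800 kg; used 1377 kg; unused 423 kg.

423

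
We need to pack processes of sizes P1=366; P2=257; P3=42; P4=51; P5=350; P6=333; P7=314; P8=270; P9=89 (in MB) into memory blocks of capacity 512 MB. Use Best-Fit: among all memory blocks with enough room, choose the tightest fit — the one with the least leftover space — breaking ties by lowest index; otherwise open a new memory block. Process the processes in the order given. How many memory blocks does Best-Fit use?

6 memory blocks

memory block 1: place P1 (366 MB), 146 MB left
memory block 2: place P2 (257 MB), 255 MB left
memory block 1: place P3 (42 MB), 104 MB left
memory block 1: place P4 (51 MB), 53 MB left
memory block 3: place P5 (350 MB), 162 MB left
memory block 4: place P6 (333 MB), 179 MB left
memory block 5: place P7 (314 MB), 198 MB left
memory block 6: place P8 (270 MB), 242 MB left
memory block 3: place P9 (89 MB), 73 MB left
Final memory blocks: [366,42,51] [257] [350,89] [333] [314] [270].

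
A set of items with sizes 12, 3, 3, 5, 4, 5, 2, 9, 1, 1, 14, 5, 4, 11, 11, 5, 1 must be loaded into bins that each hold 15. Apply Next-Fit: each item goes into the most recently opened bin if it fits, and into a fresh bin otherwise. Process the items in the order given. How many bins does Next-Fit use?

12 → bin 1 (remaining 3)
3 → bin 1 (remaining 0)
3 → bin 2 (remaining 12)
5 → bin 2 (remaining 7)
4 → bin 2 (remaining 3)
5 → bin 3 (remaining 10)
2 → bin 3 (remaining 8)
9 → bin 4 (remaining 6)
1 → bin 4 (remaining 5)
1 → bin 4 (remaining 4)
14 → bin 5 (remaining 1)
5 → bin 6 (remaining 10)
4 → bin 6 (remaining 6)
11 → bin 7 (remaining 4)
11 → bin 8 (remaining 4)
5 → bin 9 (remaining 10)
1 → bin 9 (remaining 9)

9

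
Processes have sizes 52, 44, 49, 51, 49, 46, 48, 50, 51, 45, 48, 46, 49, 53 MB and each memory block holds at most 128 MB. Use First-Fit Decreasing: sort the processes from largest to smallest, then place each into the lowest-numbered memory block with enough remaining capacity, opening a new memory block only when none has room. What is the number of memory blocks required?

Sorted descending: 53, 52, 51, 51, 50, 49, 49, 49, 48, 48, 46, 46, 45, 44.
53 MB → memory block 1 (remaining 75 MB)
52 MB → memory block 1 (remaining 23 MB)
51 MB → memory block 2 (remaining 77 MB)
51 MB → memory block 2 (remaining 26 MB)
50 MB → memory block 3 (remaining 78 MB)
49 MB → memory block 3 (remaining 29 MB)
49 MB → memory block 4 (remaining 79 MB)
49 MB → memory block 4 (remaining 30 MB)
48 MB → memory block 5 (remaining 80 MB)
48 MB → memory block 5 (remaining 32 MB)
46 MB → memory block 6 (remaining 82 MB)
46 MB → memory block 6 (remaining 36 MB)
45 MB → memory block 7 (remaining 83 MB)
44 MB → memory block 7 (remaining 39 MB)
Final memory blocks: [53,52] [51,51] [50,49] [49,49] [48,48] [46,46] [45,44].

7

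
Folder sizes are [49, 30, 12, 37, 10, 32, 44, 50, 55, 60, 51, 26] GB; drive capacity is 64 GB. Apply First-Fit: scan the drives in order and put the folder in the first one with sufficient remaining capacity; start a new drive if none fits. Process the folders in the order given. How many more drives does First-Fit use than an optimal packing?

1

First-Fit: [49,12] [30,10] [37,26] [32] [44] [50] [55] [60] [51] → 9 drives.
Total size 456 GB; any packing needs at least ⌈456/64⌉ = 8 drives.
An optimal packing achieves that bound: [60] [55] [51,12] [50,10] [49] [44] [37,26] [32,30] → 8 drives.
Excess: 9 − 8 = 1.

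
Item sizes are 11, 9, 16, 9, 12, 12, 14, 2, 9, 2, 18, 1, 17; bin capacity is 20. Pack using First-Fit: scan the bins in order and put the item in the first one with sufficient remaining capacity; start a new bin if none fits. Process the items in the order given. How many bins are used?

8 bins

11 → bin 1 (remaining 9)
9 → bin 1 (remaining 0)
16 → bin 2 (remaining 4)
9 → bin 3 (remaining 11)
12 → bin 4 (remaining 8)
12 → bin 5 (remaining 8)
14 → bin 6 (remaining 6)
2 → bin 2 (remaining 2)
9 → bin 3 (remaining 2)
2 → bin 2 (remaining 0)
18 → bin 7 (remaining 2)
1 → bin 3 (remaining 1)
17 → bin 8 (remaining 3)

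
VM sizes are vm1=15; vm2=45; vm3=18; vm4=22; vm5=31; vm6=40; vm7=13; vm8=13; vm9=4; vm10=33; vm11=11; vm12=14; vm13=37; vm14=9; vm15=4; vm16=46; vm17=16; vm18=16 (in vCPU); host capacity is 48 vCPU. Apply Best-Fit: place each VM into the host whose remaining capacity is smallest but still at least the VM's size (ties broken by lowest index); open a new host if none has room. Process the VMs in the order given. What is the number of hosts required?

Put vm1 (15 vCPU) in host 1; 33 vCPU remain.
Put vm2 (45 vCPU) in host 2; 3 vCPU remain.
Put vm3 (18 vCPU) in host 1; 15 vCPU remain.
Put vm4 (22 vCPU) in host 3; 26 vCPU remain.
Put vm5 (31 vCPU) in host 4; 17 vCPU remain.
Put vm6 (40 vCPU) in host 5; 8 vCPU remain.
Put vm7 (13 vCPU) in host 1; 2 vCPU remain.
Put vm8 (13 vCPU) in host 4; 4 vCPU remain.
Put vm9 (4 vCPU) in host 4; 0 vCPU remain.
Put vm10 (33 vCPU) in host 6; 15 vCPU remain.
Put vm11 (11 vCPU) in host 6; 4 vCPU remain.
Put vm12 (14 vCPU) in host 3; 12 vCPU remain.
Put vm13 (37 vCPU) in host 7; 11 vCPU remain.
Put vm14 (9 vCPU) in host 7; 2 vCPU remain.
Put vm15 (4 vCPU) in host 6; 0 vCPU remain.
Put vm16 (46 vCPU) in host 8; 2 vCPU remain.
Put vm17 (16 vCPU) in host 9; 32 vCPU remain.
Put vm18 (16 vCPU) in host 9; 16 vCPU remain.

9 hosts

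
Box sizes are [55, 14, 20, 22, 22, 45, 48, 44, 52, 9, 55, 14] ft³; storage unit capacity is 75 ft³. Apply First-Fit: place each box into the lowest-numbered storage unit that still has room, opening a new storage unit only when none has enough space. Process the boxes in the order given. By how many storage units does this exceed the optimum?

First-Fit: [55,14] [20,22,22,9] [45,14] [48] [44] [52] [55] → 7 storage units.
Total size 400 ft³; any packing needs at least ⌈400/75⌉ = 6 storage units.
An optimal packing achieves that bound: [55,20] [55,14] [52,22] [48,22] [45,14,9] [44] → 6 storage units.
Excess: 7 − 6 = 1.

1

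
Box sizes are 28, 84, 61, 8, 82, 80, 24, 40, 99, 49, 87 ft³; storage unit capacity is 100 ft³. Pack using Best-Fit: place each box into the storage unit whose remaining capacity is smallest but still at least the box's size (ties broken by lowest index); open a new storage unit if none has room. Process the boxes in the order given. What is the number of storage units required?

8

Put 28 ft³ in storage unit 1; 72 ft³ remain.
Put 84 ft³ in storage unit 2; 16 ft³ remain.
Put 61 ft³ in storage unit 1; 11 ft³ remain.
Put 8 ft³ in storage unit 1; 3 ft³ remain.
Put 82 ft³ in storage unit 3; 18 ft³ remain.
Put 80 ft³ in storage unit 4; 20 ft³ remain.
Put 24 ft³ in storage unit 5; 76 ft³ remain.
Put 40 ft³ in storage unit 5; 36 ft³ remain.
Put 99 ft³ in storage unit 6; 1 ft³ remain.
Put 49 ft³ in storage unit 7; 51 ft³ remain.
Put 87 ft³ in storage unit 8; 13 ft³ remain.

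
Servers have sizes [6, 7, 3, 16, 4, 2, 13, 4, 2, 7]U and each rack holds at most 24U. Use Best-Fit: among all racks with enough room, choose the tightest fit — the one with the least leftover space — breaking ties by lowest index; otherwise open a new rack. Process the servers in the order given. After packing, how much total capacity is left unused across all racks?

8

6U → rack 1 (remaining 18U)
7U → rack 1 (remaining 11U)
3U → rack 1 (remaining 8U)
16U → rack 2 (remaining 8U)
4U → rack 1 (remaining 4U)
2U → rack 1 (remaining 2U)
13U → rack 3 (remaining 11U)
4U → rack 2 (remaining 4U)
2U → rack 1 (remaining 0U)
7U → rack 3 (remaining 4U)
3 racks × 24U = 72U; used 64U; unused 8U.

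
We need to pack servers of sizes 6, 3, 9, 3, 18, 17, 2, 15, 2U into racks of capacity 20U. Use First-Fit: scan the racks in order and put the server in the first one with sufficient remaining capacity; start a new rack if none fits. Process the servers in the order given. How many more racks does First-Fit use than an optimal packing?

0

First-Fit: [6,3,9,2] [3,17] [18,2] [15] → 4 racks.
Total size 75U; any packing needs at least ⌈75/20⌉ = 4 racks.
So 4 is already optimal.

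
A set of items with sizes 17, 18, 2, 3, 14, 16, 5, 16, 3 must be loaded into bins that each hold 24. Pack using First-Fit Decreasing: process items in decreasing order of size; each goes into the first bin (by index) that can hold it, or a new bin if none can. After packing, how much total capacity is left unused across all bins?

26

Sorted descending: 18, 17, 16, 16, 14, 5, 3, 3, 2.
Put 18 in bin 1; 6 remain.
Put 17 in bin 2; 7 remain.
Put 16 in bin 3; 8 remain.
Put 16 in bin 4; 8 remain.
Put 14 in bin 5; 10 remain.
Put 5 in bin 1; 1 remain.
Put 3 in bin 2; 4 remain.
Put 3 in bin 2; 1 remain.
Put 2 in bin 3; 6 remain.
5 bins × 24 = 120; used 94; unused 26.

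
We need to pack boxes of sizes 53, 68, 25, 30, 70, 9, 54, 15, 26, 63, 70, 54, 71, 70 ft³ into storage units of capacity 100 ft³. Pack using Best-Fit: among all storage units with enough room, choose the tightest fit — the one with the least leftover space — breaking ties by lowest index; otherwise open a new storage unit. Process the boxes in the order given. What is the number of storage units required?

Put 53 ft³ in storage unit 1; 47 ft³ remain.
Put 68 ft³ in storage unit 2; 32 ft³ remain.
Put 25 ft³ in storage unit 2; 7 ft³ remain.
Put 30 ft³ in storage unit 1; 17 ft³ remain.
Put 70 ft³ in storage unit 3; 30 ft³ remain.
Put 9 ft³ in storage unit 1; 8 ft³ remain.
Put 54 ft³ in storage unit 4; 46 ft³ remain.
Put 15 ft³ in storage unit 3; 15 ft³ remain.
Put 26 ft³ in storage unit 4; 20 ft³ remain.
Put 63 ft³ in storage unit 5; 37 ft³ remain.
Put 70 ft³ in storage unit 6; 30 ft³ remain.
Put 54 ft³ in storage unit 7; 46 ft³ remain.
Put 71 ft³ in storage unit 8; 29 ft³ remain.
Put 70 ft³ in storage unit 9; 30 ft³ remain.

9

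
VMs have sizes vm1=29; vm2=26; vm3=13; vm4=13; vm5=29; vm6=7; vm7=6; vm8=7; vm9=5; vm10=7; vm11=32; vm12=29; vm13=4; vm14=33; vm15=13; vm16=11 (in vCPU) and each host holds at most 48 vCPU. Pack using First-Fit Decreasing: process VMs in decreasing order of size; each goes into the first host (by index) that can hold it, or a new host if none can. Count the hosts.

6

Sorted descending: 33, 32, 29, 29, 29, 26, 13, 13, 13, 11, 7, 7, 7, 6, 5, 4.
host 1: place 33 vCPU, 15 vCPU left
host 2: place 32 vCPU, 16 vCPU left
host 3: place 29 vCPU, 19 vCPU left
host 4: place 29 vCPU, 19 vCPU left
host 5: place 29 vCPU, 19 vCPU left
host 6: place 26 vCPU, 22 vCPU left
host 1: place 13 vCPU, 2 vCPU left
host 2: place 13 vCPU, 3 vCPU left
host 3: place 13 vCPU, 6 vCPU left
host 4: place 11 vCPU, 8 vCPU left
host 4: place 7 vCPU, 1 vCPU left
host 5: place 7 vCPU, 12 vCPU left
host 5: place 7 vCPU, 5 vCPU left
host 3: place 6 vCPU, 0 vCPU left
host 5: place 5 vCPU, 0 vCPU left
host 6: place 4 vCPU, 18 vCPU left
Final hosts: [33,13] [32,13] [29,13,6] [29,11,7] [29,7,7,5] [26,4].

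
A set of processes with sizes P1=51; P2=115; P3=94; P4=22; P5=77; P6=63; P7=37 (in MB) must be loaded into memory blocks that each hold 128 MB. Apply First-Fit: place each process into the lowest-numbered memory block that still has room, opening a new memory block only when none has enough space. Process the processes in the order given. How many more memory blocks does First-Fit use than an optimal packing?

First-Fit: [51,22,37] [115] [94] [77] [63] → 5 memory blocks.
Total size 459 MB; any packing needs at least ⌈459/128⌉ = 4 memory blocks.
An optimal packing achieves that bound: [115] [94,22] [77,51] [63,37] → 4 memory blocks.
Excess: 5 − 4 = 1.

1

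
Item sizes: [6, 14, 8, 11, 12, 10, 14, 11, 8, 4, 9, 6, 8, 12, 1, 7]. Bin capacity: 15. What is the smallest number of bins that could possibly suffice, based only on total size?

Total size = 6 + 14 + 8 + 11 + 12 + 10 + 14 + 11 + 8 + 4 + 9 + 6 + 8 + 12 + 1 + 7 = 141.
⌈141 / 15⌉ = 10.

10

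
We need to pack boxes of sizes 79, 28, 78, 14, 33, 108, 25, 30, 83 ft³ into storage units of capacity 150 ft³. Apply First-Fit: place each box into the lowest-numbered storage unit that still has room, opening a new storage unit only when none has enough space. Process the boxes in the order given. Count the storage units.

4

Put 79 ft³ in storage unit 1; 71 ft³ remain.
Put 28 ft³ in storage unit 1; 43 ft³ remain.
Put 78 ft³ in storage unit 2; 72 ft³ remain.
Put 14 ft³ in storage unit 1; 29 ft³ remain.
Put 33 ft³ in storage unit 2; 39 ft³ remain.
Put 108 ft³ in storage unit 3; 42 ft³ remain.
Put 25 ft³ in storage unit 1; 4 ft³ remain.
Put 30 ft³ in storage unit 2; 9 ft³ remain.
Put 83 ft³ in storage unit 4; 67 ft³ remain.
Final storage units: [79,28,14,25] [78,33,30] [108] [83].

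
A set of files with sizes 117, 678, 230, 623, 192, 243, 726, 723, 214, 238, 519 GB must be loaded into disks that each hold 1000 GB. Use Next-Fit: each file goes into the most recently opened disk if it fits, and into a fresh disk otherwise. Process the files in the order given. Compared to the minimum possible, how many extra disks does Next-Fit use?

Next-Fit: [117,678] [230,623] [192,243] [726] [723,214] [238,519] → 6 disks.
Total size 4503 GB; any packing needs at least ⌈4503/1000⌉ = 5 disks.
An optimal packing achieves that bound: [726,243] [723,238] [678,230] [623,214,117] [519,192] → 5 disks.
Excess: 6 − 5 = 1.

1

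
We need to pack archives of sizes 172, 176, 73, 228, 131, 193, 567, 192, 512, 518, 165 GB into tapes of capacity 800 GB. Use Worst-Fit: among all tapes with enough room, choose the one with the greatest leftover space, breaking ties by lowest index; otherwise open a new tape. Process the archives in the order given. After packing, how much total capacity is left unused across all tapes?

172 GB → tape 1 (remaining 628 GB)
176 GB → tape 1 (remaining 452 GB)
73 GB → tape 1 (remaining 379 GB)
228 GB → tape 1 (remaining 151 GB)
131 GB → tape 1 (remaining 20 GB)
193 GB → tape 2 (remaining 607 GB)
567 GB → tape 2 (remaining 40 GB)
192 GB → tape 3 (remaining 608 GB)
512 GB → tape 3 (remaining 96 GB)
518 GB → tape 4 (remaining 282 GB)
165 GB → tape 4 (remaining 117 GB)
4 tapes × 800 GB = 3200 GB; used 2927 GB; unused 273 GB.

273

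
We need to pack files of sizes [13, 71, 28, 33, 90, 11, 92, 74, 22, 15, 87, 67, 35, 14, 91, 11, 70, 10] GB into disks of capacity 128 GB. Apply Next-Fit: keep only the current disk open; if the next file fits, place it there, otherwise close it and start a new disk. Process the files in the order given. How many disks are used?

8

Put 13 GB in disk 1; 115 GB remain.
Put 71 GB in disk 1; 44 GB remain.
Put 28 GB in disk 1; 16 GB remain.
Put 33 GB in disk 2; 95 GB remain.
Put 90 GB in disk 2; 5 GB remain.
Put 11 GB in disk 3; 117 GB remain.
Put 92 GB in disk 3; 25 GB remain.
Put 74 GB in disk 4; 54 GB remain.
Put 22 GB in disk 4; 32 GB remain.
Put 15 GB in disk 4; 17 GB remain.
Put 87 GB in disk 5; 41 GB remain.
Put 67 GB in disk 6; 61 GB remain.
Put 35 GB in disk 6; 26 GB remain.
Put 14 GB in disk 6; 12 GB remain.
Put 91 GB in disk 7; 37 GB remain.
Put 11 GB in disk 7; 26 GB remain.
Put 70 GB in disk 8; 58 GB remain.
Put 10 GB in disk 8; 48 GB remain.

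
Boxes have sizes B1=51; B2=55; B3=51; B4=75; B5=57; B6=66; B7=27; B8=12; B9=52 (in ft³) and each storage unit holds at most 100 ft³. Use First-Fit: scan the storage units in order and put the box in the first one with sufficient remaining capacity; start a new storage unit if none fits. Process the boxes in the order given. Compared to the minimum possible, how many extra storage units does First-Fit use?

0

First-Fit: [51,27,12] [55] [51] [75] [57] [66] [52] → 7 storage units.
7 boxes exceed 50 ft³ (half the capacity), and no two of those can share a storage unit, so at least 7 storage units are needed.
So 7 is already optimal.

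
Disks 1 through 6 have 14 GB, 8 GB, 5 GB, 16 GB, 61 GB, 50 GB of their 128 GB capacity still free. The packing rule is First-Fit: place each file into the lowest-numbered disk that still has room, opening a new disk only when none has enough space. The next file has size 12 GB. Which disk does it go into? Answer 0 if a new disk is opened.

1

Disks with room: disk 1 (14 GB), disk 4 (16 GB), disk 5 (61 GB), disk 6 (50 GB).
The first with room is disk 1.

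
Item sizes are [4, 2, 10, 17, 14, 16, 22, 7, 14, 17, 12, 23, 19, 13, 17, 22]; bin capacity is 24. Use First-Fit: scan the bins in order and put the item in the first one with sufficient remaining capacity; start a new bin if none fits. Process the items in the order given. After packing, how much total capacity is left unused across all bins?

83

bin 1: place 4, 20 left
bin 1: place 2, 18 left
bin 1: place 10, 8 left
bin 2: place 17, 7 left
bin 3: place 14, 10 left
bin 4: place 16, 8 left
bin 5: place 22, 2 left
bin 1: place 7, 1 left
bin 6: place 14, 10 left
bin 7: place 17, 7 left
bin 8: place 12, 12 left
bin 9: place 23, 1 left
bin 10: place 19, 5 left
bin 11: place 13, 11 left
bin 12: place 17, 7 left
bin 13: place 22, 2 left
13 bins × 24 = 312; used 229; unused 83.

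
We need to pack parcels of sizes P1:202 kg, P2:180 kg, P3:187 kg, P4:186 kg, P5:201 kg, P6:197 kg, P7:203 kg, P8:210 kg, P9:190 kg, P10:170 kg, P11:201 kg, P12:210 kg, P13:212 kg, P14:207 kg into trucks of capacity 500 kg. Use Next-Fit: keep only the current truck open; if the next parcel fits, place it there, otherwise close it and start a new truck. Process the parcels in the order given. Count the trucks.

7 trucks

Put P1 (202 kg) in truck 1; 298 kg remain.
Put P2 (180 kg) in truck 1; 118 kg remain.
Put P3 (187 kg) in truck 2; 313 kg remain.
Put P4 (186 kg) in truck 2; 127 kg remain.
Put P5 (201 kg) in truck 3; 299 kg remain.
Put P6 (197 kg) in truck 3; 102 kg remain.
Put P7 (203 kg) in truck 4; 297 kg remain.
Put P8 (210 kg) in truck 4; 87 kg remain.
Put P9 (190 kg) in truck 5; 310 kg remain.
Put P10 (170 kg) in truck 5; 140 kg remain.
Put P11 (201 kg) in truck 6; 299 kg remain.
Put P12 (210 kg) in truck 6; 89 kg remain.
Put P13 (212 kg) in truck 7; 288 kg remain.
Put P14 (207 kg) in truck 7; 81 kg remain.
Final trucks: [202,180] [187,186] [201,197] [203,210] [190,170] [201,210] [212,207].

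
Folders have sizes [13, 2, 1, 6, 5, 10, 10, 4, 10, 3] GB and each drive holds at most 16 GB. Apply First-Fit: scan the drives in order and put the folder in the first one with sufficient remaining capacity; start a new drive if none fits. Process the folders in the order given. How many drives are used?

13 GB → drive 1 (remaining 3 GB)
2 GB → drive 1 (remaining 1 GB)
1 GB → drive 1 (remaining 0 GB)
6 GB → drive 2 (remaining 10 GB)
5 GB → drive 2 (remaining 5 GB)
10 GB → drive 3 (remaining 6 GB)
10 GB → drive 4 (remaining 6 GB)
4 GB → drive 2 (remaining 1 GB)
10 GB → drive 5 (remaining 6 GB)
3 GB → drive 3 (remaining 3 GB)

5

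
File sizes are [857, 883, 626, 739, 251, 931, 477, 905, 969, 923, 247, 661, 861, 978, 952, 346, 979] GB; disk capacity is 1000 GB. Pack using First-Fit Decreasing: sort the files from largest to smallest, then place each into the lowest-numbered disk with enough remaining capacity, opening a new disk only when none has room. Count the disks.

Sorted descending: 979, 978, 969, 952, 931, 923, 905, 883, 861, 857, 739, 661, 626, 477, 346, 251, 247.
Put 979 GB in disk 1; 21 GB remain.
Put 978 GB in disk 2; 22 GB remain.
Put 969 GB in disk 3; 31 GB remain.
Put 952 GB in disk 4; 48 GB remain.
Put 931 GB in disk 5; 69 GB remain.
Put 923 GB in disk 6; 77 GB remain.
Put 905 GB in disk 7; 95 GB remain.
Put 883 GB in disk 8; 117 GB remain.
Put 861 GB in disk 9; 139 GB remain.
Put 857 GB in disk 10; 143 GB remain.
Put 739 GB in disk 11; 261 GB remain.
Put 661 GB in disk 12; 339 GB remain.
Put 626 GB in disk 13; 374 GB remain.
Put 477 GB in disk 14; 523 GB remain.
Put 346 GB in disk 13; 28 GB remain.
Put 251 GB in disk 11; 10 GB remain.
Put 247 GB in disk 12; 92 GB remain.
Final disks: [979] [978] [969] [952] [931] [923] [905] [883] [861] [857] [739,251] [661,247] [626,346] [477].

14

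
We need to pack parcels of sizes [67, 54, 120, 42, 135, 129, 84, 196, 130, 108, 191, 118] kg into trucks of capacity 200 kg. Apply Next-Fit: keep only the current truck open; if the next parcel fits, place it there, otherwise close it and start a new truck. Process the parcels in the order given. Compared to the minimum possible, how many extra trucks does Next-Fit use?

2

Next-Fit: [67,54] [120,42] [135] [129] [84] [196] [130] [108] [191] [118] → 10 trucks.
8 parcels exceed 100 kg (half the capacity), and no two of those can share a truck, so at least 8 trucks are needed.
An optimal packing achieves that bound: [196] [191] [135,54] [130,67] [129,42] [120] [118] [108,84] → 8 trucks.
Excess: 10 − 8 = 2.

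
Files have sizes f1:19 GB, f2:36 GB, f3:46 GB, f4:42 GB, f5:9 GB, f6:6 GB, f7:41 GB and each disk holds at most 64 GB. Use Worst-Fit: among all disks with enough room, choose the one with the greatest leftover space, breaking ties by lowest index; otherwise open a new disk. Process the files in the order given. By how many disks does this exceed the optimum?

Worst-Fit: [19,36] [46,6] [42,9] [41] → 4 disks.
Total size 199 GB; any packing needs at least ⌈199/64⌉ = 4 disks.
So 4 is already optimal.

0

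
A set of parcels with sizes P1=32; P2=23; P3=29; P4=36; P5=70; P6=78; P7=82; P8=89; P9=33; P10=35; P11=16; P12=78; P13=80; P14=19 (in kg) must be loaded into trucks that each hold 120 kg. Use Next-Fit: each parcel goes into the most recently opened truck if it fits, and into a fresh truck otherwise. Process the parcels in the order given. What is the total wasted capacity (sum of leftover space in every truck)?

260

P1 (32 kg) → truck 1 (remaining 88 kg)
P2 (23 kg) → truck 1 (remaining 65 kg)
P3 (29 kg) → truck 1 (remaining 36 kg)
P4 (36 kg) → truck 1 (remaining 0 kg)
P5 (70 kg) → truck 2 (remaining 50 kg)
P6 (78 kg) → truck 3 (remaining 42 kg)
P7 (82 kg) → truck 4 (remaining 38 kg)
P8 (89 kg) → truck 5 (remaining 31 kg)
P9 (33 kg) → truck 6 (remaining 87 kg)
P10 (35 kg) → truck 6 (remaining 52 kg)
P11 (16 kg) → truck 6 (remaining 36 kg)
P12 (78 kg) → truck 7 (remaining 42 kg)
P13 (80 kg) → truck 8 (remaining 40 kg)
P14 (19 kg) → truck 8 (remaining 21 kg)
8 trucks × 120 kg = 960 kg; used 700 kg; unused 260 kg.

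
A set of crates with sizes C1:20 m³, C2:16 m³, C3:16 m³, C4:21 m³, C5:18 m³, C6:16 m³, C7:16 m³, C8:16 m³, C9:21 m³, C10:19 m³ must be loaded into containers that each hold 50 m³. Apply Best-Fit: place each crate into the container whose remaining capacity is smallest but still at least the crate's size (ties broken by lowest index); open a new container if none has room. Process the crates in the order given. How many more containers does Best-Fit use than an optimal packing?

Best-Fit: [20,16] [16,21] [18,16,16] [16,21] [19] → 5 containers.
Total size 179 m³; any packing needs at least ⌈179/50⌉ = 4 containers.
An optimal packing achieves that bound: [21,21] [20,19] [18,16,16] [16,16,16] → 4 containers.
Excess: 5 − 4 = 1.

1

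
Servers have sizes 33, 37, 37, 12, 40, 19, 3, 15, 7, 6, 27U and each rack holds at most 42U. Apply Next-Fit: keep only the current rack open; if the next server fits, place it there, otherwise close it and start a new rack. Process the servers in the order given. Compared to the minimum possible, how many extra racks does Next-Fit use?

Next-Fit: [33] [37] [37] [12] [40] [19,3,15] [7,6,27] → 7 racks.
Total size 236U; any packing needs at least ⌈236/42⌉ = 6 racks.
An optimal packing achieves that bound: [40] [37,3] [37] [33,7] [27,15] [19,12,6] → 6 racks.
Excess: 7 − 6 = 1.

1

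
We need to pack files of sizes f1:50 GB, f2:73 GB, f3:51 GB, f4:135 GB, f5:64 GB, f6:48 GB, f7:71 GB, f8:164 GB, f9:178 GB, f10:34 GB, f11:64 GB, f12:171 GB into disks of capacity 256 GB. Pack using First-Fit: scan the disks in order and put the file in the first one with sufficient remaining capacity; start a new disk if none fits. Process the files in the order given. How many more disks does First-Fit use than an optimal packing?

0

First-Fit: [50,73,51,64] [135,48,71] [164,34] [178,64] [171] → 5 disks.
Total size 1103 GB; any packing needs at least ⌈1103/256⌉ = 5 disks.
So 5 is already optimal.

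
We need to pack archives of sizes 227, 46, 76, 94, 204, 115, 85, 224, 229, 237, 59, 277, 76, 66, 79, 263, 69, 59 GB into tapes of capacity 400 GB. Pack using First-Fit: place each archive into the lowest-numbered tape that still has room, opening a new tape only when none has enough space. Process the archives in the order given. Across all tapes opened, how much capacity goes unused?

tape 1: place 227 GB, 173 GB left
tape 1: place 46 GB, 127 GB left
tape 1: place 76 GB, 51 GB left
tape 2: place 94 GB, 306 GB left
tape 2: place 204 GB, 102 GB left
tape 3: place 115 GB, 285 GB left
tape 2: place 85 GB, 17 GB left
tape 3: place 224 GB, 61 GB left
tape 4: place 229 GB, 171 GB left
tape 5: place 237 GB, 163 GB left
tape 3: place 59 GB, 2 GB left
tape 6: place 277 GB, 123 GB left
tape 4: place 76 GB, 95 GB left
tape 4: place 66 GB, 29 GB left
tape 5: place 79 GB, 84 GB left
tape 7: place 263 GB, 137 GB left
tape 5: place 69 GB, 15 GB left
tape 6: place 59 GB, 64 GB left
7 tapes × 400 GB = 2800 GB; used 2485 GB; unused 315 GB.

315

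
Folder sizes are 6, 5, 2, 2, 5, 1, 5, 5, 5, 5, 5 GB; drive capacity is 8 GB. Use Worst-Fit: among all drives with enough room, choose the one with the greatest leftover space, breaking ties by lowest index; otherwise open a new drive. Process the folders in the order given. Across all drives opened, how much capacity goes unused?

18

Put 6 GB in drive 1; 2 GB remain.
Put 5 GB in drive 2; 3 GB remain.
Put 2 GB in drive 2; 1 GB remain.
Put 2 GB in drive 1; 0 GB remain.
Put 5 GB in drive 3; 3 GB remain.
Put 1 GB in drive 3; 2 GB remain.
Put 5 GB in drive 4; 3 GB remain.
Put 5 GB in drive 5; 3 GB remain.
Put 5 GB in drive 6; 3 GB remain.
Put 5 GB in drive 7; 3 GB remain.
Put 5 GB in drive 8; 3 GB remain.
8 drives × 8 GB = 64 GB; used 46 GB; unused 18 GB.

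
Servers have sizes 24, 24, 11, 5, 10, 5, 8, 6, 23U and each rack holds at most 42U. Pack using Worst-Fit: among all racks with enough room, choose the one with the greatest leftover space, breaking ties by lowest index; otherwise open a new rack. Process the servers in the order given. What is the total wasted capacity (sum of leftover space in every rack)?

24U → rack 1 (remaining 18U)
24U → rack 2 (remaining 18U)
11U → rack 1 (remaining 7U)
5U → rack 2 (remaining 13U)
10U → rack 2 (remaining 3U)
5U → rack 1 (remaining 2U)
8U → rack 3 (remaining 34U)
6U → rack 3 (remaining 28U)
23U → rack 3 (remaining 5U)
3 racks × 42U = 126U; used 116U; unused 10U.

10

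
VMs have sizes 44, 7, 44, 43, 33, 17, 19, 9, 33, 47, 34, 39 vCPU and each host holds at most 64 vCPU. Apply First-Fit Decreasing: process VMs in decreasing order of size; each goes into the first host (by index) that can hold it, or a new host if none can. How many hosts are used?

Sorted descending: 47, 44, 44, 43, 39, 34, 33, 33, 19, 17, 9, 7.
47 vCPU → host 1 (remaining 17 vCPU)
44 vCPU → host 2 (remaining 20 vCPU)
44 vCPU → host 3 (remaining 20 vCPU)
43 vCPU → host 4 (remaining 21 vCPU)
39 vCPU → host 5 (remaining 25 vCPU)
34 vCPU → host 6 (remaining 30 vCPU)
33 vCPU → host 7 (remaining 31 vCPU)
33 vCPU → host 8 (remaining 31 vCPU)
19 vCPU → host 2 (remaining 1 vCPU)
17 vCPU → host 1 (remaining 0 vCPU)
9 vCPU → host 3 (remaining 11 vCPU)
7 vCPU → host 3 (remaining 4 vCPU)

8 hosts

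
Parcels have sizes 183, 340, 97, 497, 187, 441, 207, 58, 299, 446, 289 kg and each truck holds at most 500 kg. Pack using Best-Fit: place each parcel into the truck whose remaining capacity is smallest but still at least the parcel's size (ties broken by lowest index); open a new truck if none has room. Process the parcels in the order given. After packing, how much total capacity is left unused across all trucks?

456

Put 183 kg in truck 1; 317 kg remain.
Put 340 kg in truck 2; 160 kg remain.
Put 97 kg in truck 2; 63 kg remain.
Put 497 kg in truck 3; 3 kg remain.
Put 187 kg in truck 1; 130 kg remain.
Put 441 kg in truck 4; 59 kg remain.
Put 207 kg in truck 5; 293 kg remain.
Put 58 kg in truck 4; 1 kg remain.
Put 299 kg in truck 6; 201 kg remain.
Put 446 kg in truck 7; 54 kg remain.
Put 289 kg in truck 5; 4 kg remain.
7 trucks × 500 kg = 3500 kg; used 3044 kg; unused 456 kg.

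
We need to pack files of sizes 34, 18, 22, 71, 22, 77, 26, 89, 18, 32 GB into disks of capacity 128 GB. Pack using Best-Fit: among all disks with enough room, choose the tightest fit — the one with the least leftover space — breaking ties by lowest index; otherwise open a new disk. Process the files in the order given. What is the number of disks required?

34 GB → disk 1 (remaining 94 GB)
18 GB → disk 1 (remaining 76 GB)
22 GB → disk 1 (remaining 54 GB)
71 GB → disk 2 (remaining 57 GB)
22 GB → disk 1 (remaining 32 GB)
77 GB → disk 3 (remaining 51 GB)
26 GB → disk 1 (remaining 6 GB)
89 GB → disk 4 (remaining 39 GB)
18 GB → disk 4 (remaining 21 GB)
32 GB → disk 3 (remaining 19 GB)
Final disks: [34,18,22,22,26] [71] [77,32] [89,18].

4 disks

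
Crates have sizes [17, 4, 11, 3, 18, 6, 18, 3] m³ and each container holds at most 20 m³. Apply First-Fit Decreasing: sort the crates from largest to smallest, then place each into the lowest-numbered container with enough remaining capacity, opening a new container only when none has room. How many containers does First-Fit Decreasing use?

5 containers

Sorted descending: 18, 18, 17, 11, 6, 4, 3, 3.
container 1: place 18 m³, 2 m³ left
container 2: place 18 m³, 2 m³ left
container 3: place 17 m³, 3 m³ left
container 4: place 11 m³, 9 m³ left
container 4: place 6 m³, 3 m³ left
container 5: place 4 m³, 16 m³ left
container 3: place 3 m³, 0 m³ left
container 4: place 3 m³, 0 m³ left
Final containers: [18] [18] [17,3] [11,6,3] [4].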